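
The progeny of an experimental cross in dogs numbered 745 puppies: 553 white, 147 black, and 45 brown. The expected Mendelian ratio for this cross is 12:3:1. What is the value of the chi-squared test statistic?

0.494

Total ratio parts = 16. Expected numbers out of 745:
  white: 745 × 12/16 = 558.75
  black: 745 × 3/16 = 139.6875
  brown: 745 × 1/16 = 46.5625
χ² = Σ (O − E)² / E
  white: (553 − 558.75)² / 558.75 = 0.0592
  black: (147 − 139.6875)² / 139.6875 = 0.3828
  brown: (45 − 46.5625)² / 46.5625 = 0.0524
χ² = 0.0592 + 0.3828 + 0.0524 = 0.4944 ≈ 0.494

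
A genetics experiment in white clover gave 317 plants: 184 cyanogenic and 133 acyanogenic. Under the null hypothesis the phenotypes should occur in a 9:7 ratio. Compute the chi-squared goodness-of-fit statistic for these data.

0.415

Expected counts for N = 317 under a 9:7 ratio (total parts = 16):
  cyanogenic: 317 × 9/16 = 178.3125
  acyanogenic: 317 × 7/16 = 138.6875
χ² = Σ (O − E)² / E
  cyanogenic: (184 − 178.3125)² / 178.3125 = 0.1814
  acyanogenic: (133 − 138.6875)² / 138.6875 = 0.2332
χ² = 0.1814 + 0.2332 = 0.4146 ≈ 0.415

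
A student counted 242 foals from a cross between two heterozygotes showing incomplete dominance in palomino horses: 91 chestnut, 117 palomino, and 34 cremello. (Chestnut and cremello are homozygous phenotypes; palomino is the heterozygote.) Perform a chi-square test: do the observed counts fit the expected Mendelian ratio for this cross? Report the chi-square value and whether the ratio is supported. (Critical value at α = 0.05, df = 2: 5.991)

27.116; not consistent

With incomplete dominance, a heterozygote × heterozygote cross gives a 1:2:1 phenotypic ratio.
Expected counts for N = 242 under a 1:2:1 ratio (total parts = 4):
  chestnut: 242 × 1/4 = 60.5
  palomino: 242 × 2/4 = 121
  cremello: 242 × 1/4 = 60.5
χ² = Σ (O − E)² / E
  chestnut: (91 − 60.5)² / 60.5 = 15.3760
  palomino: (117 − 121)² / 121 = 0.1322
  cremello: (34 − 60.5)² / 60.5 = 11.6074
χ² = 15.3760 + 0.1322 + 11.6074 = 27.1156 ≈ 27.116
Degrees of freedom = 3 − 1 = 2; critical value at α = 0.05 is 5.991.
Since 27.116 > 5.991, we reject the null hypothesis — the data do not fit the 1:2:1 ratio.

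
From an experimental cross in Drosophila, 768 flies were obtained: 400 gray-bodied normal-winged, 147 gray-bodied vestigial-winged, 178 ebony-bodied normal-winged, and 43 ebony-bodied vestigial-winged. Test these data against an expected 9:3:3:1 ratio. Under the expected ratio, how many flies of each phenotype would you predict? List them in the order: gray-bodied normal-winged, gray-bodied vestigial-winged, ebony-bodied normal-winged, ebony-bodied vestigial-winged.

Under the 9:3:3:1 hypothesis (Σ ratio = 16, N = 768):
  gray-bodied normal-winged: 768 × 9/16 = 432
  gray-bodied vestigial-winged: 768 × 3/16 = 144
  ebony-bodied normal-winged: 768 × 3/16 = 144
  ebony-bodied vestigial-winged: 768 × 1/16 = 48

432, 144, 144, 48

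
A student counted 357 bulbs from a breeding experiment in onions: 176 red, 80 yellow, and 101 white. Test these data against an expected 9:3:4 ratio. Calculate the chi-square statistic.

7.162

The 9:3:4 ratio has 16 parts, so with N = 357 the expected counts are:
  red: 357 × 9/16 = 200.8125
  yellow: 357 × 3/16 = 66.9375
  white: 357 × 4/16 = 89.25
χ² = Σ (O − E)² / E
  red: (176 − 200.8125)² / 200.8125 = 3.0658
  yellow: (80 − 66.9375)² / 66.9375 = 2.5491
  white: (101 − 89.25)² / 89.25 = 1.5469
χ² = 3.0658 + 2.5491 + 1.5469 = 7.1618 ≈ 7.162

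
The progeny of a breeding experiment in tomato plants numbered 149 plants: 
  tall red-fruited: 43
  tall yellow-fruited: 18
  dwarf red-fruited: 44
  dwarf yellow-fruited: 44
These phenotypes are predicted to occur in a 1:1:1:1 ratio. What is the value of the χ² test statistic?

Expected counts for N = 149 under a 1:1:1:1 ratio (total parts = 4):
  tall red-fruited: 149 × 1/4 = 37.25
  tall yellow-fruited: 149 × 1/4 = 37.25
  dwarf red-fruited: 149 × 1/4 = 37.25
  dwarf yellow-fruited: 149 × 1/4 = 37.25
χ² = Σ (O − E)² / E
  tall red-fruited: (43 − 37.25)² / 37.25 = 0.8876
  tall yellow-fruited: (18 − 37.25)² / 37.25 = 9.9480
  dwarf red-fruited: (44 − 37.25)² / 37.25 = 1.2232
  dwarf yellow-fruited: (44 − 37.25)² / 37.25 = 1.2232
χ² = 0.8876 + 9.9480 + 1.2232 + 1.2232 = 13.282

13.282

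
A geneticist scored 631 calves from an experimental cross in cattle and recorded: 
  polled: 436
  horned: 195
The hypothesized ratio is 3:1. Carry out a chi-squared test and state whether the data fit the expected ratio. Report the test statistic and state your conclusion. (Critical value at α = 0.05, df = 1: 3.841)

Under the 3:1 hypothesis (Σ ratio = 4, N = 631):
  polled: 631 × 3/4 = 473.25
  horned: 631 × 1/4 = 157.75
χ² = Σ (O − E)² / E
  polled: (436 − 473.25)² / 473.25 = 2.9320
  horned: (195 − 157.75)² / 157.75 = 8.7960
χ² = 2.9320 + 8.7960 = 11.728
Degrees of freedom = 2 − 1 = 1; critical value at α = 0.05 is 3.841.
Since 11.728 > 3.841, we reject the null hypothesis — the data do not fit the 3:1 ratio.

11.728; not consistent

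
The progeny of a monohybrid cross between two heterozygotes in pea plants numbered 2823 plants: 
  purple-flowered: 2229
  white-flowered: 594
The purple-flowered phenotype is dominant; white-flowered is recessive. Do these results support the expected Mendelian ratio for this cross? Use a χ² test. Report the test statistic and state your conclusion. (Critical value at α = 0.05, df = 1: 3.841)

23.593; not consistent

For a monohybrid cross between heterozygotes with complete dominance, the expected phenotypic ratio is 3:1.
The 3:1 ratio has 4 parts, so with N = 2823 the expected counts are:
  purple-flowered: 2823 × 3/4 = 2117.25
  white-flowered: 2823 × 1/4 = 705.75
χ² = Σ (O − E)² / E
  purple-flowered: (2229 − 2117.25)² / 2117.25 = 5.8982
  white-flowered: (594 − 705.75)² / 705.75 = 17.6947
χ² = 5.8982 + 17.6947 = 23.5929 ≈ 23.593
Degrees of freedom = 2 − 1 = 1; critical value at α = 0.05 is 3.841.
Since 23.593 > 3.841, we reject the null hypothesis — the data do not fit the 3:1 ratio.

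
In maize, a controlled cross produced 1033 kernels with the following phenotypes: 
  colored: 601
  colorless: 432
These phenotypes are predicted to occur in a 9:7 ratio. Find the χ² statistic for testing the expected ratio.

Total ratio parts = 16. Expected numbers out of 1033:
  colored: 1033 × 9/16 = 581.0625
  colorless: 1033 × 7/16 = 451.9375
χ² = Σ (O − E)² / E
  colored: (601 − 581.0625)² / 581.0625 = 0.6841
  colorless: (432 − 451.9375)² / 451.9375 = 0.8796
χ² = 0.6841 + 0.8796 = 1.5637 ≈ 1.564

1.564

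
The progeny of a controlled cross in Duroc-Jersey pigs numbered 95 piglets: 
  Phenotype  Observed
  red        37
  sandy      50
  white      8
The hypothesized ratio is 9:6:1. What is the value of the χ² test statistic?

11.573

Under the 9:6:1 hypothesis (Σ ratio = 16, N = 95):
  red: 95 × 9/16 = 53.4375
  sandy: 95 × 6/16 = 35.625
  white: 95 × 1/16 = 5.9375
χ² = Σ (O − E)² / E
  red: (37 − 53.4375)² / 53.4375 = 5.0562
  sandy: (50 − 35.625)² / 35.625 = 5.8004
  white: (8 − 5.9375)² / 5.9375 = 0.7164
χ² = 5.0562 + 5.8004 + 0.7164 = 11.573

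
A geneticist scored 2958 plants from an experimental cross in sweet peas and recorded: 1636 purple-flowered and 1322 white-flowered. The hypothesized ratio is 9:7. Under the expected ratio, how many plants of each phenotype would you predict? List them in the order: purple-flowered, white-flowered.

Under the 9:7 hypothesis (Σ ratio = 16, N = 2958):
  purple-flowered: 2958 × 9/16 = 1663.875
  white-flowered: 2958 × 7/16 = 1294.125

1663.875, 1294.125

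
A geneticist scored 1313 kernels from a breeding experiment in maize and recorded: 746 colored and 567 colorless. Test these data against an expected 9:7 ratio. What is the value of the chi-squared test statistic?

The 9:7 ratio has 16 parts, so with N = 1313 the expected counts are:
  colored: 1313 × 9/16 = 738.5625
  colorless: 1313 × 7/16 = 574.4375
χ² = Σ (O − E)² / E
  colored: (746 − 738.5625)² / 738.5625 = 0.0749
  colorless: (567 − 574.4375)² / 574.4375 = 0.0963
χ² = 0.0749 + 0.0963 = 0.1712 ≈ 0.171

0.171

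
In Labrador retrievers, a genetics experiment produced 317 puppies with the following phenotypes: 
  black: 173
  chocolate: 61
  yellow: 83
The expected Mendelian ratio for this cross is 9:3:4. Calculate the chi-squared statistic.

0.377

Under the 9:3:4 hypothesis (Σ ratio = 16, N = 317):
  black: 317 × 9/16 = 178.3125
  chocolate: 317 × 3/16 = 59.4375
  yellow: 317 × 4/16 = 79.25
χ² = Σ (O − E)² / E
  black: (173 − 178.3125)² / 178.3125 = 0.1583
  chocolate: (61 − 59.4375)² / 59.4375 = 0.0411
  yellow: (83 − 79.25)² / 79.25 = 0.1774
χ² = 0.1583 + 0.0411 + 0.1774 = 0.3768 ≈ 0.377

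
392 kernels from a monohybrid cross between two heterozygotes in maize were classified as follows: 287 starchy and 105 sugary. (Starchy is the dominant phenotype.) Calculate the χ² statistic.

0.667

For a monohybrid cross between heterozygotes with complete dominance, the expected phenotypic ratio is 3:1.
Under the 3:1 hypothesis (Σ ratio = 4, N = 392):
  starchy: 392 × 3/4 = 294
  sugary: 392 × 1/4 = 98
χ² = Σ (O − E)² / E
  starchy: (287 − 294)² / 294 = 0.1667
  sugary: (105 − 98)² / 98 = 0.5000
χ² = 0.1667 + 0.5000 = 0.6667 ≈ 0.667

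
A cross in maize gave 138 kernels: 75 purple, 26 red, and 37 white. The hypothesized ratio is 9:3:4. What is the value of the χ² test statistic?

0.271

Total ratio parts = 16. Expected numbers out of 138:
  purple: 138 × 9/16 = 77.625
  red: 138 × 3/16 = 25.875
  white: 138 × 4/16 = 34.5
χ² = Σ (O − E)² / E
  purple: (75 − 77.625)² / 77.625 = 0.0888
  red: (26 − 25.875)² / 25.875 = 0.0006
  white: (37 − 34.5)² / 34.5 = 0.1812
χ² = 0.0888 + 0.0006 + 0.1812 = 0.2706 ≈ 0.271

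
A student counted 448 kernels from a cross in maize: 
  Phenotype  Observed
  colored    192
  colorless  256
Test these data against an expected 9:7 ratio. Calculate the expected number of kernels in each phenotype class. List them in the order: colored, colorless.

The 9:7 ratio has 16 parts, so with N = 448 the expected counts are:
  colored: 448 × 9/16 = 252
  colorless: 448 × 7/16 = 196

252, 196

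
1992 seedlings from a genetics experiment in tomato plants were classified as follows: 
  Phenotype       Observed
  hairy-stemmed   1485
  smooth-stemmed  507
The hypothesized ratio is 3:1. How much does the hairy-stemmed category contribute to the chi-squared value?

The 3:1 ratio has 4 parts, so with N = 1992 the expected counts are:
  hairy-stemmed: 1992 × 3/4 = 1494
  smooth-stemmed: 1992 × 1/4 = 498
Contribution of hairy-stemmed: (1485 − 1494)² / 1494 = 0.0542

0.054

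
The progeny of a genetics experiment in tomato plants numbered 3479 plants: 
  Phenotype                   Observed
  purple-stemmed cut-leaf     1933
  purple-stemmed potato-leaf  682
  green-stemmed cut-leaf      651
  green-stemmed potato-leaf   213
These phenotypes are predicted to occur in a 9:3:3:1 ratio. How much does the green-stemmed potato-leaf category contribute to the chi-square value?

Expected counts for N = 3479 under a 9:3:3:1 ratio (total parts = 16):
  purple-stemmed cut-leaf: 3479 × 9/16 = 1956.9375
  purple-stemmed potato-leaf: 3479 × 3/16 = 652.3125
  green-stemmed cut-leaf: 3479 × 3/16 = 652.3125
  green-stemmed potato-leaf: 3479 × 1/16 = 217.4375
Contribution of green-stemmed potato-leaf: (213 − 217.4375)² / 217.4375 = 0.0906

0.091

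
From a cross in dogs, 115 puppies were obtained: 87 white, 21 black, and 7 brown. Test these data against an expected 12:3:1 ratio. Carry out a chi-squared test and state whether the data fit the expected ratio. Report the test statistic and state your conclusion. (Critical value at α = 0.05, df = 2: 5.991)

Under the 12:3:1 hypothesis (Σ ratio = 16, N = 115):
  white: 115 × 12/16 = 86.25
  black: 115 × 3/16 = 21.5625
  brown: 115 × 1/16 = 7.1875
χ² = Σ (O − E)² / E
  white: (87 − 86.25)² / 86.25 = 0.0065
  black: (21 − 21.5625)² / 21.5625 = 0.0147
  brown: (7 − 7.1875)² / 7.1875 = 0.0049
χ² = 0.0065 + 0.0147 + 0.0049 = 0.0261 ≈ 0.026
Degrees of freedom = 3 − 1 = 2; critical value at α = 0.05 is 5.991.
Since 0.026 < 5.991, we fail to reject the null hypothesis — the data are consistent with the 12:3:1 ratio.

0.026; consistent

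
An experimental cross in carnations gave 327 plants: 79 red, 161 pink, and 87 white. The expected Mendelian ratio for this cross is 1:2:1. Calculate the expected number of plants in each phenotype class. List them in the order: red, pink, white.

81.75, 163.5, 81.75

The 1:2:1 ratio has 4 parts, so with N = 327 the expected counts are:
  red: 327 × 1/4 = 81.75
  pink: 327 × 2/4 = 163.5
  white: 327 × 1/4 = 81.75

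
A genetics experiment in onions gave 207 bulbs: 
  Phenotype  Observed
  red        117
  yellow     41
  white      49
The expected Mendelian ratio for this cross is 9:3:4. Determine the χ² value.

0.272

Under the 9:3:4 hypothesis (Σ ratio = 16, N = 207):
  red: 207 × 9/16 = 116.4375
  yellow: 207 × 3/16 = 38.8125
  white: 207 × 4/16 = 51.75
χ² = Σ (O − E)² / E
  red: (117 − 116.4375)² / 116.4375 = 0.0027
  yellow: (41 − 38.8125)² / 38.8125 = 0.1233
  white: (49 − 51.75)² / 51.75 = 0.1461
χ² = 0.0027 + 0.1233 + 0.1461 = 0.2721 ≈ 0.272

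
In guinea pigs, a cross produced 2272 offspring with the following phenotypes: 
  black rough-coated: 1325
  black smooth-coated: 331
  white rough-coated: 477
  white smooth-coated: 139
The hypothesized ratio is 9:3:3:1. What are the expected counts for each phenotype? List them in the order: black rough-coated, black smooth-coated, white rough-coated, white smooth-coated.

1278, 426, 426, 142

Total ratio parts = 16. Expected numbers out of 2272:
  black rough-coated: 2272 × 9/16 = 1278
  black smooth-coated: 2272 × 3/16 = 426
  white rough-coated: 2272 × 3/16 = 426
  white smooth-coated: 2272 × 1/16 = 142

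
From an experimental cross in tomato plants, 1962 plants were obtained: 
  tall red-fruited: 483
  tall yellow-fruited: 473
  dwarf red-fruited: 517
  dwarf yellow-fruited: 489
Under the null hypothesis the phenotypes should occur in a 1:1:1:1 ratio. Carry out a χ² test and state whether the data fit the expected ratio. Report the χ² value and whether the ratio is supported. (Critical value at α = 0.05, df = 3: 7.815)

2.175; consistent

The 1:1:1:1 ratio has 4 parts, so with N = 1962 the expected counts are:
  tall red-fruited: 1962 × 1/4 = 490.5
  tall yellow-fruited: 1962 × 1/4 = 490.5
  dwarf red-fruited: 1962 × 1/4 = 490.5
  dwarf yellow-fruited: 1962 × 1/4 = 490.5
χ² = Σ (O − E)² / E
  tall red-fruited: (483 − 490.5)² / 490.5 = 0.1147
  tall yellow-fruited: (473 − 490.5)² / 490.5 = 0.6244
  dwarf red-fruited: (517 − 490.5)² / 490.5 = 1.4317
  dwarf yellow-fruited: (489 − 490.5)² / 490.5 = 0.0046
χ² = 0.1147 + 0.6244 + 1.4317 + 0.0046 = 2.1754 ≈ 2.175
Degrees of freedom = 4 − 1 = 3; critical value at α = 0.05 is 7.815.
Since 2.175 < 7.815, we fail to reject the null hypothesis — the data are consistent with the 1:1:1:1 ratio.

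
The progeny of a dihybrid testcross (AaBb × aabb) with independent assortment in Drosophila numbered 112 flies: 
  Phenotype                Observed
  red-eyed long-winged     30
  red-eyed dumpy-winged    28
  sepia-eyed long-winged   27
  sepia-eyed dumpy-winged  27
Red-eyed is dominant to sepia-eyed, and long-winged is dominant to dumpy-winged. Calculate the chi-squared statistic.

A dihybrid testcross with independent assortment gives a 1:1:1:1 ratio.
Expected counts for N = 112 under a 1:1:1:1 ratio (total parts = 4):
  red-eyed long-winged: 112 × 1/4 = 28
  red-eyed dumpy-winged: 112 × 1/4 = 28
  sepia-eyed long-winged: 112 × 1/4 = 28
  sepia-eyed dumpy-winged: 112 × 1/4 = 28
χ² = Σ (O − E)² / E
  red-eyed long-winged: (30 − 28)² / 28 = 0.1429
  red-eyed dumpy-winged: (28 − 28)² / 28 = 0.0000
  sepia-eyed long-winged: (27 − 28)² / 28 = 0.0357
  sepia-eyed dumpy-winged: (27 − 28)² / 28 = 0.0357
χ² = 0.1429 + 0.0000 + 0.0357 + 0.0357 = 0.2143 ≈ 0.214

0.214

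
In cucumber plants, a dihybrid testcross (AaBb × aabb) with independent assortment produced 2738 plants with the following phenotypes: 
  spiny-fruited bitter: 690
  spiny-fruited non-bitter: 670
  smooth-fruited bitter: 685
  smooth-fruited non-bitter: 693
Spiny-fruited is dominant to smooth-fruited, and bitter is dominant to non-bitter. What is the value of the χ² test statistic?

0.457

A dihybrid testcross with independent assortment gives a 1:1:1:1 ratio.
Under the 1:1:1:1 hypothesis (Σ ratio = 4, N = 2738):
  spiny-fruited bitter: 2738 × 1/4 = 684.5
  spiny-fruited non-bitter: 2738 × 1/4 = 684.5
  smooth-fruited bitter: 2738 × 1/4 = 684.5
  smooth-fruited non-bitter: 2738 × 1/4 = 684.5
χ² = Σ (O − E)² / E
  spiny-fruited bitter: (690 − 684.5)² / 684.5 = 0.0442
  spiny-fruited non-bitter: (670 − 684.5)² / 684.5 = 0.3072
  smooth-fruited bitter: (685 − 684.5)² / 684.5 = 0.0004
  smooth-fruited non-bitter: (693 − 684.5)² / 684.5 = 0.1056
χ² = 0.0442 + 0.3072 + 0.0004 + 0.1056 = 0.4574 ≈ 0.457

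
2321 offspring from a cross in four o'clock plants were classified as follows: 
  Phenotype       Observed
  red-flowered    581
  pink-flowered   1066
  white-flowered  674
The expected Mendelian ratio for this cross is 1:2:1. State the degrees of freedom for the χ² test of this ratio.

2

A goodness-of-fit test with 3 phenotype classes has df = 3 − 1 = 2.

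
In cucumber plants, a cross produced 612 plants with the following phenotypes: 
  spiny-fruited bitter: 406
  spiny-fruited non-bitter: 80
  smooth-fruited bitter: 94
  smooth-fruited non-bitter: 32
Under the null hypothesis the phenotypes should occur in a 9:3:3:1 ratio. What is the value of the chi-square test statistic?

The 9:3:3:1 ratio has 16 parts, so with N = 612 the expected counts are:
  spiny-fruited bitter: 612 × 9/16 = 344.25
  spiny-fruited non-bitter: 612 × 3/16 = 114.75
  smooth-fruited bitter: 612 × 3/16 = 114.75
  smooth-fruited non-bitter: 612 × 1/16 = 38.25
χ² = Σ (O − E)² / E
  spiny-fruited bitter: (406 − 344.25)² / 344.25 = 11.0764
  spiny-fruited non-bitter: (80 − 114.75)² / 114.75 = 10.5234
  smooth-fruited bitter: (94 − 114.75)² / 114.75 = 3.7522
  smooth-fruited non-bitter: (32 − 38.25)² / 38.25 = 1.0212
χ² = 11.0764 + 10.5234 + 3.7522 + 1.0212 = 26.3732 ≈ 26.373

26.373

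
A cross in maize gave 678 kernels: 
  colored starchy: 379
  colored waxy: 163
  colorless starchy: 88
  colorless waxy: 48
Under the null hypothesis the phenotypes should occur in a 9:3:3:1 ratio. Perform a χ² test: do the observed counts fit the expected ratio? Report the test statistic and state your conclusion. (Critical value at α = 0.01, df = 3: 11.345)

22.927; not consistent

Expected counts for N = 678 under a 9:3:3:1 ratio (total parts = 16):
  colored starchy: 678 × 9/16 = 381.375
  colored waxy: 678 × 3/16 = 127.125
  colorless starchy: 678 × 3/16 = 127.125
  colorless waxy: 678 × 1/16 = 42.375
χ² = Σ (O − E)² / E
  colored starchy: (379 − 381.375)² / 381.375 = 0.0148
  colored waxy: (163 − 127.125)² / 127.125 = 10.1240
  colorless starchy: (88 − 127.125)² / 127.125 = 12.0414
  colorless waxy: (48 − 42.375)² / 42.375 = 0.7467
χ² = 0.0148 + 10.1240 + 12.0414 + 0.7467 = 22.9269 ≈ 22.927
Degrees of freedom = 4 − 1 = 3; critical value at α = 0.01 is 11.345.
Since 22.927 > 11.345, we reject the null hypothesis — the data do not fit the 9:3:3:1 ratio.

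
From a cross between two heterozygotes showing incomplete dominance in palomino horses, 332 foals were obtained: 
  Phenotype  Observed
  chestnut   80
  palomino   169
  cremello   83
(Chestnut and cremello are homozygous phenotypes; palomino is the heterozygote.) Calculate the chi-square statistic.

0.163

With incomplete dominance, a heterozygote × heterozygote cross gives a 1:2:1 phenotypic ratio.
The 1:2:1 ratio has 4 parts, so with N = 332 the expected counts are:
  chestnut: 332 × 1/4 = 83
  palomino: 332 × 2/4 = 166
  cremello: 332 × 1/4 = 83
χ² = Σ (O − E)² / E
  chestnut: (80 − 83)² / 83 = 0.1084
  palomino: (169 − 166)² / 166 = 0.0542
  cremello: (83 − 83)² / 83 = 0.0000
χ² = 0.1084 + 0.0542 + 0.0000 = 0.1626 ≈ 0.163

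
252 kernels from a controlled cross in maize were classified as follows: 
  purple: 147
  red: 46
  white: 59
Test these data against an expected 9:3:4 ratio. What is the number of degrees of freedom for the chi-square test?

A goodness-of-fit test with 3 phenotype classes has df = 3 − 1 = 2.

2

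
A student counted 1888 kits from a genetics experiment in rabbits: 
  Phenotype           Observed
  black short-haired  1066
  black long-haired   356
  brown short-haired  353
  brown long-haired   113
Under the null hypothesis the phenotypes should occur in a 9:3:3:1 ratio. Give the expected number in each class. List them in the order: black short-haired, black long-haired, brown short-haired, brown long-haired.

Expected counts for N = 1888 under a 9:3:3:1 ratio (total parts = 16):
  black short-haired: 1888 × 9/16 = 1062
  black long-haired: 1888 × 3/16 = 354
  brown short-haired: 1888 × 3/16 = 354
  brown long-haired: 1888 × 1/16 = 118

1062, 354, 354, 118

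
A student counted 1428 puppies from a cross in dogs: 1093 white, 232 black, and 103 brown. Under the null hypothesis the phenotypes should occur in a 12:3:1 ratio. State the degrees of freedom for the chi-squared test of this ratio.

2

A goodness-of-fit test with 3 phenotype classes has df = 3 − 1 = 2.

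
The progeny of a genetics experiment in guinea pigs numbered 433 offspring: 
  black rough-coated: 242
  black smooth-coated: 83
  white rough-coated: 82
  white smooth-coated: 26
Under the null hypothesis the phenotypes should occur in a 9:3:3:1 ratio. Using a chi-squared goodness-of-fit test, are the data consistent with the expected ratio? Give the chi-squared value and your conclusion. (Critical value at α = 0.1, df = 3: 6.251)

0.100; consistent

Total ratio parts = 16. Expected numbers out of 433:
  black rough-coated: 433 × 9/16 = 243.5625
  black smooth-coated: 433 × 3/16 = 81.1875
  white rough-coated: 433 × 3/16 = 81.1875
  white smooth-coated: 433 × 1/16 = 27.0625
χ² = Σ (O − E)² / E
  black rough-coated: (242 − 243.5625)² / 243.5625 = 0.0100
  black smooth-coated: (83 − 81.1875)² / 81.1875 = 0.0405
  white rough-coated: (82 − 81.1875)² / 81.1875 = 0.0081
  white smooth-coated: (26 − 27.0625)² / 27.0625 = 0.0417
χ² = 0.0100 + 0.0405 + 0.0081 + 0.0417 = 0.1003 ≈ 0.100
Degrees of freedom = 4 − 1 = 3; critical value at α = 0.1 is 6.251.
Since 0.100 < 6.251, we fail to reject the null hypothesis — the data are consistent with the 9:3:3:1 ratio.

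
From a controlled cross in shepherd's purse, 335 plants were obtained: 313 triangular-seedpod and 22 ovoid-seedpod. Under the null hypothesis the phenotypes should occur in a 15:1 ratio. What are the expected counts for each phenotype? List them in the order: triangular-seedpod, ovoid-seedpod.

314.0625, 20.9375

Expected counts for N = 335 under a 15:1 ratio (total parts = 16):
  triangular-seedpod: 335 × 15/16 = 314.0625
  ovoid-seedpod: 335 × 1/16 = 20.9375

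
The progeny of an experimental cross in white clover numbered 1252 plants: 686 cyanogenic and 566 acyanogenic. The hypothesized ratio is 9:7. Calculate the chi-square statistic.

Under the 9:7 hypothesis (Σ ratio = 16, N = 1252):
  cyanogenic: 1252 × 9/16 = 704.25
  acyanogenic: 1252 × 7/16 = 547.75
χ² = Σ (O − E)² / E
  cyanogenic: (686 − 704.25)² / 704.25 = 0.4729
  acyanogenic: (566 − 547.75)² / 547.75 = 0.6081
χ² = 0.4729 + 0.6081 = 1.081

1.081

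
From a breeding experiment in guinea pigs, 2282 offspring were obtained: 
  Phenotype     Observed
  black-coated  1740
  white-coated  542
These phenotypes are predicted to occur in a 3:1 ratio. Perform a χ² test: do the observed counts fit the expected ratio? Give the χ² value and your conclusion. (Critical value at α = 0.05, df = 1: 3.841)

1.898; consistent

The 3:1 ratio has 4 parts, so with N = 2282 the expected counts are:
  black-coated: 2282 × 3/4 = 1711.5
  white-coated: 2282 × 1/4 = 570.5
χ² = Σ (O − E)² / E
  black-coated: (1740 − 1711.5)² / 1711.5 = 0.4746
  white-coated: (542 − 570.5)² / 570.5 = 1.4238
χ² = 0.4746 + 1.4238 = 1.8984 ≈ 1.898
Degrees of freedom = 2 − 1 = 1; critical value at α = 0.05 is 3.841.
Since 1.898 < 3.841, we fail to reject the null hypothesis — the data are consistent with the 3:1 ratio.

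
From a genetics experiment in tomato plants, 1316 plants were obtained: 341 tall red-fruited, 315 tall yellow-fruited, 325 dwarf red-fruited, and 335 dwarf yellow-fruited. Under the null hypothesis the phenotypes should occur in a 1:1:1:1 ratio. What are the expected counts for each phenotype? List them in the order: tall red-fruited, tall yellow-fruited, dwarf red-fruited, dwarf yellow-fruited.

329, 329, 329, 329

Expected counts for N = 1316 under a 1:1:1:1 ratio (total parts = 4):
  tall red-fruited: 1316 × 1/4 = 329
  tall yellow-fruited: 1316 × 1/4 = 329
  dwarf red-fruited: 1316 × 1/4 = 329
  dwarf yellow-fruited: 1316 × 1/4 = 329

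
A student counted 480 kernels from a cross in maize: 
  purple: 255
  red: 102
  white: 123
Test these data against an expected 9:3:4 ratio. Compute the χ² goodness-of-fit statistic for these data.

2.508

The 9:3:4 ratio has 16 parts, so with N = 480 the expected counts are:
  purple: 480 × 9/16 = 270
  red: 480 × 3/16 = 90
  white: 480 × 4/16 = 120
χ² = Σ (O − E)² / E
  purple: (255 − 270)² / 270 = 0.8333
  red: (102 − 90)² / 90 = 1.6000
  white: (123 − 120)² / 120 = 0.0750
χ² = 0.8333 + 1.6000 + 0.0750 = 2.5083 ≈ 2.508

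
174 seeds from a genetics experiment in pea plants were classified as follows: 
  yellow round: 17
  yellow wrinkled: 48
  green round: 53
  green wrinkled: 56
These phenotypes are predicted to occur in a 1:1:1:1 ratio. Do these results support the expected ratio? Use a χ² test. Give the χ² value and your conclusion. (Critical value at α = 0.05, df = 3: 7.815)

22.276; not consistent

Total ratio parts = 4. Expected numbers out of 174:
  yellow round: 174 × 1/4 = 43.5
  yellow wrinkled: 174 × 1/4 = 43.5
  green round: 174 × 1/4 = 43.5
  green wrinkled: 174 × 1/4 = 43.5
χ² = Σ (O − E)² / E
  yellow round: (17 − 43.5)² / 43.5 = 16.1437
  yellow wrinkled: (48 − 43.5)² / 43.5 = 0.4655
  green round: (53 − 43.5)² / 43.5 = 2.0747
  green wrinkled: (56 − 43.5)² / 43.5 = 3.5920
χ² = 16.1437 + 0.4655 + 2.0747 + 3.5920 = 22.2759 ≈ 22.276
Degrees of freedom = 4 − 1 = 3; critical value at α = 0.05 is 7.815.
Since 22.276 > 7.815, we reject the null hypothesis — the data do not fit the 1:1:1:1 ratio.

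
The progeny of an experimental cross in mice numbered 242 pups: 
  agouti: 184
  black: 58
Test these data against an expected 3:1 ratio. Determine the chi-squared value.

0.138

Under the 3:1 hypothesis (Σ ratio = 4, N = 242):
  agouti: 242 × 3/4 = 181.5
  black: 242 × 1/4 = 60.5
χ² = Σ (O − E)² / E
  agouti: (184 − 181.5)² / 181.5 = 0.0344
  black: (58 − 60.5)² / 60.5 = 0.1033
χ² = 0.0344 + 0.1033 = 0.1377 ≈ 0.138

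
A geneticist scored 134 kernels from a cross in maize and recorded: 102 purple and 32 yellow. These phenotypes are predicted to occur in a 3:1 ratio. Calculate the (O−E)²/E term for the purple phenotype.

Expected counts for N = 134 under a 3:1 ratio (total parts = 4):
  purple: 134 × 3/4 = 100.5
  yellow: 134 × 1/4 = 33.5
Contribution of purple: (102 − 100.5)² / 100.5 = 0.0224

0.022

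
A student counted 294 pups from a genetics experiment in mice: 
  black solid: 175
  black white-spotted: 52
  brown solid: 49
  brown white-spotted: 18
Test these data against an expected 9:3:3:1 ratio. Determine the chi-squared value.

Under the 9:3:3:1 hypothesis (Σ ratio = 16, N = 294):
  black solid: 294 × 9/16 = 165.375
  black white-spotted: 294 × 3/16 = 55.125
  brown solid: 294 × 3/16 = 55.125
  brown white-spotted: 294 × 1/16 = 18.375
χ² = Σ (O − E)² / E
  black solid: (175 − 165.375)² / 165.375 = 0.5602
  black white-spotted: (52 − 55.125)² / 55.125 = 0.1772
  brown solid: (49 − 55.125)² / 55.125 = 0.6806
  brown white-spotted: (18 − 18.375)² / 18.375 = 0.0077
χ² = 0.5602 + 0.1772 + 0.6806 + 0.0077 = 1.4257 ≈ 1.426

1.426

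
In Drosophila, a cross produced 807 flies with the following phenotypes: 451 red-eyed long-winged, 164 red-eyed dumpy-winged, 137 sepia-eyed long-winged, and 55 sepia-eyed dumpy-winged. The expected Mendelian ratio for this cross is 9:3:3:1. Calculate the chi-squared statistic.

2.849

Under the 9:3:3:1 hypothesis (Σ ratio = 16, N = 807):
  red-eyed long-winged: 807 × 9/16 = 453.9375
  red-eyed dumpy-winged: 807 × 3/16 = 151.3125
  sepia-eyed long-winged: 807 × 3/16 = 151.3125
  sepia-eyed dumpy-winged: 807 × 1/16 = 50.4375
χ² = Σ (O − E)² / E
  red-eyed long-winged: (451 − 453.9375)² / 453.9375 = 0.0190
  red-eyed dumpy-winged: (164 − 151.3125)² / 151.3125 = 1.0638
  sepia-eyed long-winged: (137 − 151.3125)² / 151.3125 = 1.3538
  sepia-eyed dumpy-winged: (55 − 50.4375)² / 50.4375 = 0.4127
χ² = 0.0190 + 1.0638 + 1.3538 + 0.4127 = 2.8493 ≈ 2.849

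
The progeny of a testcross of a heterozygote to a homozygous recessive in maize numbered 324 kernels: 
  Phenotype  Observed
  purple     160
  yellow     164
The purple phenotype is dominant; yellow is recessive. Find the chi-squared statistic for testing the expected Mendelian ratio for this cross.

0.049

A testcross of a heterozygote (Aa × aa) gives a 1:1 phenotypic ratio.
Under the 1:1 hypothesis (Σ ratio = 2, N = 324):
  purple: 324 × 1/2 = 162
  yellow: 324 × 1/2 = 162
χ² = Σ (O − E)² / E
  purple: (160 − 162)² / 162 = 0.0247
  yellow: (164 − 162)² / 162 = 0.0247
χ² = 0.0247 + 0.0247 = 0.0494 ≈ 0.049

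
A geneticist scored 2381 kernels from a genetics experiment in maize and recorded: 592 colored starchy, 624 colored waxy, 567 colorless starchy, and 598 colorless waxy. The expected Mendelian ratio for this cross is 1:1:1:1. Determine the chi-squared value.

Total ratio parts = 4. Expected numbers out of 2381:
  colored starchy: 2381 × 1/4 = 595.25
  colored waxy: 2381 × 1/4 = 595.25
  colorless starchy: 2381 × 1/4 = 595.25
  colorless waxy: 2381 × 1/4 = 595.25
χ² = Σ (O − E)² / E
  colored starchy: (592 − 595.25)² / 595.25 = 0.0177
  colored waxy: (624 − 595.25)² / 595.25 = 1.3886
  colorless starchy: (567 − 595.25)² / 595.25 = 1.3407
  colorless waxy: (598 − 595.25)² / 595.25 = 0.0127
χ² = 0.0177 + 1.3886 + 1.3407 + 0.0127 = 2.7597 ≈ 2.760

2.760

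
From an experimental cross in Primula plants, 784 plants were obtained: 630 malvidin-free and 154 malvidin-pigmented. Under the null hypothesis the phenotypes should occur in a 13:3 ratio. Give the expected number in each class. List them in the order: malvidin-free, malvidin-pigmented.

Expected counts for N = 784 under a 13:3 ratio (total parts = 16):
  malvidin-free: 784 × 13/16 = 637
  malvidin-pigmented: 784 × 3/16 = 147

637, 147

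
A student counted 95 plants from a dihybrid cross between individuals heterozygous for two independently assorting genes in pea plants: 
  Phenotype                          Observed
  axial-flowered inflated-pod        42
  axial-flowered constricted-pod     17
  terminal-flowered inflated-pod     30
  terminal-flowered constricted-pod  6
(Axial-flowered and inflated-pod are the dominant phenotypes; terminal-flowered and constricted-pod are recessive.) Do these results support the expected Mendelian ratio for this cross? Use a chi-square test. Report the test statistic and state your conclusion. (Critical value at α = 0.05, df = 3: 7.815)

A dihybrid F₂ with independent assortment and complete dominance at both loci gives a 9:3:3:1 phenotypic ratio.
Expected counts for N = 95 under a 9:3:3:1 ratio (total parts = 16):
  axial-flowered inflated-pod: 95 × 9/16 = 53.4375
  axial-flowered constricted-pod: 95 × 3/16 = 17.8125
  terminal-flowered inflated-pod: 95 × 3/16 = 17.8125
  terminal-flowered constricted-pod: 95 × 1/16 = 5.9375
χ² = Σ (O − E)² / E
  axial-flowered inflated-pod: (42 − 53.4375)² / 53.4375 = 2.4480
  axial-flowered constricted-pod: (17 − 17.8125)² / 17.8125 = 0.0371
  terminal-flowered inflated-pod: (30 − 17.8125)² / 17.8125 = 8.3388
  terminal-flowered constricted-pod: (6 − 5.9375)² / 5.9375 = 0.0007
χ² = 2.4480 + 0.0371 + 8.3388 + 0.0007 = 10.8246 ≈ 10.825
Degrees of freedom = 4 − 1 = 3; critical value at α = 0.05 is 7.815.
Since 10.825 > 7.815, we reject the null hypothesis — the data do not fit the 9:3:3:1 ratio.

10.825; not consistent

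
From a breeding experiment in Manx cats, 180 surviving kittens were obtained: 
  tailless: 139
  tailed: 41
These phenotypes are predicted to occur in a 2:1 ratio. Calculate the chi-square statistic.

9.025

Total ratio parts = 3. Expected numbers out of 180:
  tailless: 180 × 2/3 = 120
  tailed: 180 × 1/3 = 60
χ² = Σ (O − E)² / E
  tailless: (139 − 120)² / 120 = 3.0083
  tailed: (41 − 60)² / 60 = 6.0167
χ² = 3.0083 + 6.0167 = 9.025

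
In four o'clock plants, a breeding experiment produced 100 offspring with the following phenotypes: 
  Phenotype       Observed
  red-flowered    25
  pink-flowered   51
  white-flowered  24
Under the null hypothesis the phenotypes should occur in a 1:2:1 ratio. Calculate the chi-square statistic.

0.060

Expected counts for N = 100 under a 1:2:1 ratio (total parts = 4):
  red-flowered: 100 × 1/4 = 25
  pink-flowered: 100 × 2/4 = 50
  white-flowered: 100 × 1/4 = 25
χ² = Σ (O − E)² / E
  red-flowered: (25 − 25)² / 25 = 0.0000
  pink-flowered: (51 − 50)² / 50 = 0.0200
  white-flowered: (24 − 25)² / 25 = 0.0400
χ² = 0.0000 + 0.0200 + 0.0400 = 0.060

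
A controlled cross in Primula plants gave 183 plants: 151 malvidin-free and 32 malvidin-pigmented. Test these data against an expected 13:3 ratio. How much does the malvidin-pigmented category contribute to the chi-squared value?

0.156

Under the 13:3 hypothesis (Σ ratio = 16, N = 183):
  malvidin-free: 183 × 13/16 = 148.6875
  malvidin-pigmented: 183 × 3/16 = 34.3125
Contribution of malvidin-pigmented: (32 − 34.3125)² / 34.3125 = 0.1559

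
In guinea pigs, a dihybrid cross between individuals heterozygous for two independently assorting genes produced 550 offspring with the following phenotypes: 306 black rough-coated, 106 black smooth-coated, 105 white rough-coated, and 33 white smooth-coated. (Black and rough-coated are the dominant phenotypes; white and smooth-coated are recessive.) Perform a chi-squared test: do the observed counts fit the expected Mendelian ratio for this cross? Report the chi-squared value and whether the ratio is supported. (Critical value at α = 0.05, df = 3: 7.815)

0.206; consistent

A dihybrid F₂ with independent assortment and complete dominance at both loci gives a 9:3:3:1 phenotypic ratio.
Total ratio parts = 16. Expected numbers out of 550:
  black rough-coated: 550 × 9/16 = 309.375
  black smooth-coated: 550 × 3/16 = 103.125
  white rough-coated: 550 × 3/16 = 103.125
  white smooth-coated: 550 × 1/16 = 34.375
χ² = Σ (O − E)² / E
  black rough-coated: (306 − 309.375)² / 309.375 = 0.0368
  black smooth-coated: (106 − 103.125)² / 103.125 = 0.0802
  white rough-coated: (105 − 103.125)² / 103.125 = 0.0341
  white smooth-coated: (33 − 34.375)² / 34.375 = 0.0550
χ² = 0.0368 + 0.0802 + 0.0341 + 0.0550 = 0.2061 ≈ 0.206
Degrees of freedom = 4 − 1 = 3; critical value at α = 0.05 is 7.815.
Since 0.206 < 7.815, we fail to reject the null hypothesis — the data are consistent with the 9:3:3:1 ratio.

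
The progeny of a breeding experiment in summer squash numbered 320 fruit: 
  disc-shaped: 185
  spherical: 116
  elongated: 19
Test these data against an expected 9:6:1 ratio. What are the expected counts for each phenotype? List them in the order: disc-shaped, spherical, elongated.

Under the 9:6:1 hypothesis (Σ ratio = 16, N = 320):
  disc-shaped: 320 × 9/16 = 180
  spherical: 320 × 6/16 = 120
  elongated: 320 × 1/16 = 20

180, 120, 20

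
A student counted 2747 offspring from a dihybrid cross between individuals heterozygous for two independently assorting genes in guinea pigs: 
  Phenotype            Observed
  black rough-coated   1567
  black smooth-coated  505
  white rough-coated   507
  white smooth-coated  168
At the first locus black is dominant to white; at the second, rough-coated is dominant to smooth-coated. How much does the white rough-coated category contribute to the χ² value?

0.126

A dihybrid F₂ with independent assortment and complete dominance at both loci gives a 9:3:3:1 phenotypic ratio.
The 9:3:3:1 ratio has 16 parts, so with N = 2747 the expected counts are:
  black rough-coated: 2747 × 9/16 = 1545.1875
  black smooth-coated: 2747 × 3/16 = 515.0625
  white rough-coated: 2747 × 3/16 = 515.0625
  white smooth-coated: 2747 × 1/16 = 171.6875
Contribution of white rough-coated: (507 − 515.0625)² / 515.0625 = 0.1262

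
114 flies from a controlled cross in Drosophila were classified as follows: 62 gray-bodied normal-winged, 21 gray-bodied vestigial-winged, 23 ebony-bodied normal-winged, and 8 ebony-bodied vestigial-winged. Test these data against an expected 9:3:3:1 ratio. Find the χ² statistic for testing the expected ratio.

Total ratio parts = 16. Expected numbers out of 114:
  gray-bodied normal-winged: 114 × 9/16 = 64.125
  gray-bodied vestigial-winged: 114 × 3/16 = 21.375
  ebony-bodied normal-winged: 114 × 3/16 = 21.375
  ebony-bodied vestigial-winged: 114 × 1/16 = 7.125
χ² = Σ (O − E)² / E
  gray-bodied normal-winged: (62 − 64.125)² / 64.125 = 0.0704
  gray-bodied vestigial-winged: (21 − 21.375)² / 21.375 = 0.0066
  ebony-bodied normal-winged: (23 − 21.375)² / 21.375 = 0.1235
  ebony-bodied vestigial-winged: (8 − 7.125)² / 7.125 = 0.1075
χ² = 0.0704 + 0.0066 + 0.1235 + 0.1075 = 0.308

0.308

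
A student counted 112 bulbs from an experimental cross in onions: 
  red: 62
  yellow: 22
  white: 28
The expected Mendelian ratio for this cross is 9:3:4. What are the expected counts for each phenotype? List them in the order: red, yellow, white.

Under the 9:3:4 hypothesis (Σ ratio = 16, N = 112):
  red: 112 × 9/16 = 63
  yellow: 112 × 3/16 = 21
  white: 112 × 4/16 = 28

63, 21, 28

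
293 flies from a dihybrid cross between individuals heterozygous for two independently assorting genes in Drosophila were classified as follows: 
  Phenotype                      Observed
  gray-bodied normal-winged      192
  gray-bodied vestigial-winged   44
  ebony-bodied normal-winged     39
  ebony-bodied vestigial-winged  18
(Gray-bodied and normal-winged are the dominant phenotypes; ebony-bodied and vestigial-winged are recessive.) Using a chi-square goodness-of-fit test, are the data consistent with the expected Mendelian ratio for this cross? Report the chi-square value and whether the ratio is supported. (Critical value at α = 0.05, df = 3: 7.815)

A dihybrid F₂ with independent assortment and complete dominance at both loci gives a 9:3:3:1 phenotypic ratio.
Expected counts for N = 293 under a 9:3:3:1 ratio (total parts = 16):
  gray-bodied normal-winged: 293 × 9/16 = 164.8125
  gray-bodied vestigial-winged: 293 × 3/16 = 54.9375
  ebony-bodied normal-winged: 293 × 3/16 = 54.9375
  ebony-bodied vestigial-winged: 293 × 1/16 = 18.3125
χ² = Σ (O − E)² / E
  gray-bodied normal-winged: (192 − 164.8125)² / 164.8125 = 4.4849
  gray-bodied vestigial-winged: (44 − 54.9375)² / 54.9375 = 2.1775
  ebony-bodied normal-winged: (39 − 54.9375)² / 54.9375 = 4.6235
  ebony-bodied vestigial-winged: (18 − 18.3125)² / 18.3125 = 0.0053
χ² = 4.4849 + 2.1775 + 4.6235 + 0.0053 = 11.2912 ≈ 11.291
Degrees of freedom = 4 − 1 = 3; critical value at α = 0.05 is 7.815.
Since 11.291 > 7.815, we reject the null hypothesis — the data do not fit the 9:3:3:1 ratio.

11.291; not consistent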